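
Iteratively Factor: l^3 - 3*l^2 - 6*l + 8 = (l - 1)*(l^2 - 2*l - 8) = (l - 4)*(l - 1)*(l + 2)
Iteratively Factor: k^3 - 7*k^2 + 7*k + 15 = (k - 5)*(k^2 - 2*k - 3) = (k - 5)*(k - 3)*(k + 1)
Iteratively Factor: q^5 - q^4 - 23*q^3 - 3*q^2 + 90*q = (q)*(q^4 - q^3 - 23*q^2 - 3*q + 90) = q*(q + 3)*(q^3 - 4*q^2 - 11*q + 30) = q*(q - 2)*(q + 3)*(q^2 - 2*q - 15) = q*(q - 5)*(q - 2)*(q + 3)*(q + 3)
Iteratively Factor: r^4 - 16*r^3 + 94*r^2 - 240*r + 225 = (r - 5)*(r^3 - 11*r^2 + 39*r - 45) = (r - 5)*(r - 3)*(r^2 - 8*r + 15) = (r - 5)*(r - 3)^2*(r - 5)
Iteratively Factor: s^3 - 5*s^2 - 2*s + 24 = (s - 4)*(s^2 - s - 6) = (s - 4)*(s + 2)*(s - 3)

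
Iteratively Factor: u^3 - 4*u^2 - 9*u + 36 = (u + 3)*(u^2 - 7*u + 12) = (u - 3)*(u + 3)*(u - 4)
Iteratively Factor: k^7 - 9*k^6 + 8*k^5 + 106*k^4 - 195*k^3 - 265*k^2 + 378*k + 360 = (k + 3)*(k^6 - 12*k^5 + 44*k^4 - 26*k^3 - 117*k^2 + 86*k + 120) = (k - 5)*(k + 3)*(k^5 - 7*k^4 + 9*k^3 + 19*k^2 - 22*k - 24) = (k - 5)*(k + 1)*(k + 3)*(k^4 - 8*k^3 + 17*k^2 + 2*k - 24) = (k - 5)*(k - 3)*(k + 1)*(k + 3)*(k^3 - 5*k^2 + 2*k + 8) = (k - 5)*(k - 4)*(k - 3)*(k + 1)*(k + 3)*(k^2 - k - 2) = (k - 5)*(k - 4)*(k - 3)*(k + 1)^2*(k + 3)*(k - 2)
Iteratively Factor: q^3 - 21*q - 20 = (q + 4)*(q^2 - 4*q - 5) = (q + 1)*(q + 4)*(q - 5)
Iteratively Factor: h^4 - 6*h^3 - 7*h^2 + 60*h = (h - 4)*(h^3 - 2*h^2 - 15*h) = h*(h - 4)*(h^2 - 2*h - 15) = h*(h - 4)*(h + 3)*(h - 5)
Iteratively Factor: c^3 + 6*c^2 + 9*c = (c)*(c^2 + 6*c + 9) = c*(c + 3)*(c + 3)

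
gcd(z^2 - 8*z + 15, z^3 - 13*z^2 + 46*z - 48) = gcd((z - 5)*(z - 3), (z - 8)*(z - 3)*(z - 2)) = z - 3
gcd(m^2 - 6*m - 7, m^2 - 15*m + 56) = m - 7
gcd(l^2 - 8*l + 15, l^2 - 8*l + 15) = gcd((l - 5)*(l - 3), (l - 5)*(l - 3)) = l^2 - 8*l + 15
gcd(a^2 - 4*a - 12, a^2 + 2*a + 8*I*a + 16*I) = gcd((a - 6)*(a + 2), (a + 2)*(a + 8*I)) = a + 2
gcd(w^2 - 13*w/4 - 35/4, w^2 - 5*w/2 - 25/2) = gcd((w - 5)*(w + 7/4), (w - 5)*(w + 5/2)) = w - 5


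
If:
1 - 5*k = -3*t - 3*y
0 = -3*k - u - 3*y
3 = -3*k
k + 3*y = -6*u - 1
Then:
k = -1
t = -16/5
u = -3/5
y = 6/5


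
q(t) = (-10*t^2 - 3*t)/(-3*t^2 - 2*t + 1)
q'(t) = (-20*t - 3)/(-3*t^2 - 2*t + 1) + (6*t + 2)*(-10*t^2 - 3*t)/(-3*t^2 - 2*t + 1)^2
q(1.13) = 3.17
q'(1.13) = -0.45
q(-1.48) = 6.69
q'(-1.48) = 7.43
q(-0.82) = -6.85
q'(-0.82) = 53.62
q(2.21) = 3.07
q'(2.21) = 0.02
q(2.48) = 3.08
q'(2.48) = 0.03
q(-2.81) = 4.13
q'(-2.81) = 0.48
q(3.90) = 3.12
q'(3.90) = 0.03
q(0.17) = -1.39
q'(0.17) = -18.51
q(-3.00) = 4.05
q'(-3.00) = 0.39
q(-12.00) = 3.45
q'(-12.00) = 0.01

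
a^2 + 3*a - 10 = (a - 2)*(a + 5)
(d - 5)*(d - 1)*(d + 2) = d^3 - 4*d^2 - 7*d + 10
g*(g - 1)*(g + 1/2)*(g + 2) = g^4 + 3*g^3/2 - 3*g^2/2 - g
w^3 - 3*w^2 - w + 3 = (w - 3)*(w - 1)*(w + 1)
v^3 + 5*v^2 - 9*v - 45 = (v - 3)*(v + 3)*(v + 5)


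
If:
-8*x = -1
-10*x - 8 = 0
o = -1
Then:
No Solution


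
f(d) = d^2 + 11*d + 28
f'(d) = 2*d + 11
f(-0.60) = 21.76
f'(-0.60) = 9.80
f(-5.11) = -2.10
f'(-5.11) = 0.78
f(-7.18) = 0.57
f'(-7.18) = -3.36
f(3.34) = 75.90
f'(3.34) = 17.68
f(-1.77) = 11.66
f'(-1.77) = 7.46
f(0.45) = 33.15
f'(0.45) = 11.90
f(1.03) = 40.39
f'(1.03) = 13.06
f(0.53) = 34.11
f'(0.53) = 12.06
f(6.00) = 130.00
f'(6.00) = 23.00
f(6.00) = 130.00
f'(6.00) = 23.00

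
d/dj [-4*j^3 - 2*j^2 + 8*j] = -12*j^2 - 4*j + 8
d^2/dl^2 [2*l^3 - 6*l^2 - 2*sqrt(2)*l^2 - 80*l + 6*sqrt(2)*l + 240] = 12*l - 12 - 4*sqrt(2)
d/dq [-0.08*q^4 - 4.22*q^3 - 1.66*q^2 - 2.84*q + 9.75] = -0.32*q^3 - 12.66*q^2 - 3.32*q - 2.84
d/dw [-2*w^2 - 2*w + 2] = -4*w - 2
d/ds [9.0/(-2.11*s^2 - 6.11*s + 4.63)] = (37.98*s + 54.99)/(2.11*s^2 + 6.11*s - 4.63)^2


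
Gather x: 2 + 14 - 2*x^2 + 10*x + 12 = -2*x^2 + 10*x + 28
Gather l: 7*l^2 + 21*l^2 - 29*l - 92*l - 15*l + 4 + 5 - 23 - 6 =28*l^2 - 136*l - 20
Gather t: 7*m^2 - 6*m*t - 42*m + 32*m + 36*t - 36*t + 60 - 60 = 7*m^2 - 6*m*t - 10*m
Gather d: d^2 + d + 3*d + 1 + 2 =d^2 + 4*d + 3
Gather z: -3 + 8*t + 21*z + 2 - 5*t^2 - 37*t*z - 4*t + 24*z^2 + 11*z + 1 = -5*t^2 + 4*t + 24*z^2 + z*(32 - 37*t)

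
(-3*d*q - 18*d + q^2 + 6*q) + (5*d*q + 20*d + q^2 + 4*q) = 2*d*q + 2*d + 2*q^2 + 10*q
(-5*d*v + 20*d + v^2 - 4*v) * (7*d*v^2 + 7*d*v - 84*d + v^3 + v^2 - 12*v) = -35*d^2*v^3 + 105*d^2*v^2 + 560*d^2*v - 1680*d^2 + 2*d*v^4 - 6*d*v^3 - 32*d*v^2 + 96*d*v + v^5 - 3*v^4 - 16*v^3 + 48*v^2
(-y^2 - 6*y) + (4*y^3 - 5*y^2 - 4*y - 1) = 4*y^3 - 6*y^2 - 10*y - 1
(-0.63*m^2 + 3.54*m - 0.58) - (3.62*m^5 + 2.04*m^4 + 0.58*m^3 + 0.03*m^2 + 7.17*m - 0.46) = -3.62*m^5 - 2.04*m^4 - 0.58*m^3 - 0.66*m^2 - 3.63*m - 0.12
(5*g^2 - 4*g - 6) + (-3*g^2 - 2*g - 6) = 2*g^2 - 6*g - 12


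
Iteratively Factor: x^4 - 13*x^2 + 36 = (x - 2)*(x^3 + 2*x^2 - 9*x - 18) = (x - 3)*(x - 2)*(x^2 + 5*x + 6) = (x - 3)*(x - 2)*(x + 2)*(x + 3)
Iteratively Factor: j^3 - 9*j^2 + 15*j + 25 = (j + 1)*(j^2 - 10*j + 25) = (j - 5)*(j + 1)*(j - 5)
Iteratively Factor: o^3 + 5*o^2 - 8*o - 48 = (o - 3)*(o^2 + 8*o + 16) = (o - 3)*(o + 4)*(o + 4)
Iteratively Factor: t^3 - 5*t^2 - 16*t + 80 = (t + 4)*(t^2 - 9*t + 20) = (t - 4)*(t + 4)*(t - 5)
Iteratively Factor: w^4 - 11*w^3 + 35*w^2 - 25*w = (w)*(w^3 - 11*w^2 + 35*w - 25) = w*(w - 1)*(w^2 - 10*w + 25) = w*(w - 5)*(w - 1)*(w - 5)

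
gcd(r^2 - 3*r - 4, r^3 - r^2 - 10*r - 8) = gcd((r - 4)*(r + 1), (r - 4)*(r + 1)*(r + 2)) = r^2 - 3*r - 4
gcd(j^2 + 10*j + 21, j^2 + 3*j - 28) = j + 7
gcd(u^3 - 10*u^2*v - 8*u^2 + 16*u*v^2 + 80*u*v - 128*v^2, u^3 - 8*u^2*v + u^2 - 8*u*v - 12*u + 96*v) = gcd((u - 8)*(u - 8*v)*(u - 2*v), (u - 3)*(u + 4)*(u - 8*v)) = u - 8*v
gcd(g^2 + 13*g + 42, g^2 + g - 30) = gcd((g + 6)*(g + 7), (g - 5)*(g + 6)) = g + 6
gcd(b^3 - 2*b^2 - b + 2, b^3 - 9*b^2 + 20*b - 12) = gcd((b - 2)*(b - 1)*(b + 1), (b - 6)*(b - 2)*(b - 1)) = b^2 - 3*b + 2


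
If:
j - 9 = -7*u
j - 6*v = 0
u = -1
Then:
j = 16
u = -1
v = 8/3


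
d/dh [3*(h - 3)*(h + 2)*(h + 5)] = 9*h^2 + 24*h - 33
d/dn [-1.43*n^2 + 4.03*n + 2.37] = 4.03 - 2.86*n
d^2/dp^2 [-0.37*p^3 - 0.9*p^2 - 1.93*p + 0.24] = -2.22*p - 1.8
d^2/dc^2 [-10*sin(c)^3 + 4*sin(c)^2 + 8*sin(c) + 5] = -sin(c)/2 - 45*sin(3*c)/2 + 8*cos(2*c)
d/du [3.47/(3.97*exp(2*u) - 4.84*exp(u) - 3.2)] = (16.7948 - 27.5518*exp(u))*exp(u)/(-3.97*exp(2*u) + 4.84*exp(u) + 3.2)^2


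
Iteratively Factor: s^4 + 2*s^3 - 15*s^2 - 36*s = (s - 4)*(s^3 + 6*s^2 + 9*s) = (s - 4)*(s + 3)*(s^2 + 3*s) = (s - 4)*(s + 3)^2*(s)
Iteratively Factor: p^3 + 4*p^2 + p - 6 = (p + 3)*(p^2 + p - 2) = (p - 1)*(p + 3)*(p + 2)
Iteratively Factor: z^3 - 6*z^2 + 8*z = (z - 2)*(z^2 - 4*z) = z*(z - 2)*(z - 4)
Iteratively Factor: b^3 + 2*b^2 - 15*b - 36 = (b + 3)*(b^2 - b - 12) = (b + 3)^2*(b - 4)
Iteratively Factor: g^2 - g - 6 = (g + 2)*(g - 3)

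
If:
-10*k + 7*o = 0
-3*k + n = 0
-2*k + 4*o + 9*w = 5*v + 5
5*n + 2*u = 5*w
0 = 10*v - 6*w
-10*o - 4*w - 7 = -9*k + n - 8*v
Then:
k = -665/922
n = -1995/922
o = -475/461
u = 15875/1844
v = 354/461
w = 590/461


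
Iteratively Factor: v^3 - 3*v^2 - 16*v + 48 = (v + 4)*(v^2 - 7*v + 12) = (v - 3)*(v + 4)*(v - 4)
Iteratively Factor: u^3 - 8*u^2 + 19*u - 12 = (u - 4)*(u^2 - 4*u + 3) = (u - 4)*(u - 1)*(u - 3)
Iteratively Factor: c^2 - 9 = (c - 3)*(c + 3)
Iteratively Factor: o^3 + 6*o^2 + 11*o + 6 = (o + 1)*(o^2 + 5*o + 6) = (o + 1)*(o + 3)*(o + 2)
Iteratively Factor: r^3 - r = (r - 1)*(r^2 + r) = (r - 1)*(r + 1)*(r)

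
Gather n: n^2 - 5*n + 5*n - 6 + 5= n^2 - 1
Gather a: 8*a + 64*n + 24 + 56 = 8*a + 64*n + 80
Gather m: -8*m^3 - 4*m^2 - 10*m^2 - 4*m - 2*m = -8*m^3 - 14*m^2 - 6*m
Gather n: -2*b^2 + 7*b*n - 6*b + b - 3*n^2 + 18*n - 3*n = -2*b^2 - 5*b - 3*n^2 + n*(7*b + 15)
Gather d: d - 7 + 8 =d + 1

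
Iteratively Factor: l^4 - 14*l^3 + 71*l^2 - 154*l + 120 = (l - 5)*(l^3 - 9*l^2 + 26*l - 24) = (l - 5)*(l - 4)*(l^2 - 5*l + 6) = (l - 5)*(l - 4)*(l - 2)*(l - 3)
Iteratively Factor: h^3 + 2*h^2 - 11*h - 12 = (h + 4)*(h^2 - 2*h - 3) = (h - 3)*(h + 4)*(h + 1)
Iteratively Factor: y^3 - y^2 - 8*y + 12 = (y + 3)*(y^2 - 4*y + 4) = (y - 2)*(y + 3)*(y - 2)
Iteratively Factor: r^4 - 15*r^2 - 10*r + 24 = (r + 2)*(r^3 - 2*r^2 - 11*r + 12) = (r + 2)*(r + 3)*(r^2 - 5*r + 4) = (r - 4)*(r + 2)*(r + 3)*(r - 1)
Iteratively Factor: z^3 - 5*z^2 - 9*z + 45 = (z - 5)*(z^2 - 9) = (z - 5)*(z - 3)*(z + 3)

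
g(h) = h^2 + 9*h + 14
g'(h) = 2*h + 9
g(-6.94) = -0.30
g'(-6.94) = -4.88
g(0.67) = 20.48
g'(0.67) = 10.34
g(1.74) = 32.69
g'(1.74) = 12.48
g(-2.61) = -2.68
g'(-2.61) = 3.78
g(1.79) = 33.31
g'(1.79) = 12.58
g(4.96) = 83.24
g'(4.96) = 18.92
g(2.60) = 44.16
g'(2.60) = 14.20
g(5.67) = 97.18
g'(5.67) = 20.34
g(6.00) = 104.00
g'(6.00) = 21.00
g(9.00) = 176.00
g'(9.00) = 27.00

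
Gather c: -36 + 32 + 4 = 0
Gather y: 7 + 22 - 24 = 5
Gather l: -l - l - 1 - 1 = -2*l - 2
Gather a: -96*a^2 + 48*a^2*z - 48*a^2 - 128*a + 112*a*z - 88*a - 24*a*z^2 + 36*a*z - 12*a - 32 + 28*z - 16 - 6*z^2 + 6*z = a^2*(48*z - 144) + a*(-24*z^2 + 148*z - 228) - 6*z^2 + 34*z - 48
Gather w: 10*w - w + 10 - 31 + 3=9*w - 18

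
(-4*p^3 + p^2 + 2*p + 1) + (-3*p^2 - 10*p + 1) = -4*p^3 - 2*p^2 - 8*p + 2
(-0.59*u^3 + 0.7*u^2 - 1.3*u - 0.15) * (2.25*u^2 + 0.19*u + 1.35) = -1.3275*u^5 + 1.4629*u^4 - 3.5885*u^3 + 0.3605*u^2 - 1.7835*u - 0.2025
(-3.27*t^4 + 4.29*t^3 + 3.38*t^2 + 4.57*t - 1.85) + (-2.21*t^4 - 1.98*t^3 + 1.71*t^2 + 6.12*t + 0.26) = -5.48*t^4 + 2.31*t^3 + 5.09*t^2 + 10.69*t - 1.59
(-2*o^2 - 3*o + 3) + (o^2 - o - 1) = -o^2 - 4*o + 2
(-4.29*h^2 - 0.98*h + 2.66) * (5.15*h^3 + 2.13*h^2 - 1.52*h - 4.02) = -22.0935*h^5 - 14.1847*h^4 + 18.1324*h^3 + 24.4012*h^2 - 0.103600000000001*h - 10.6932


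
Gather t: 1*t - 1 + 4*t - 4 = 5*t - 5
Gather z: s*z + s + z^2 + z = s + z^2 + z*(s + 1)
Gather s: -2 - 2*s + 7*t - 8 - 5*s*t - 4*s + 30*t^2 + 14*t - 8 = s*(-5*t - 6) + 30*t^2 + 21*t - 18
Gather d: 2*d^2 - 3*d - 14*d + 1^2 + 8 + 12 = 2*d^2 - 17*d + 21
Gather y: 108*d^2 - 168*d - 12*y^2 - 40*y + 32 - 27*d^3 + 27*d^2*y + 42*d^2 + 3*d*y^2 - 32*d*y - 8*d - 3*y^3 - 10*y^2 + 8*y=-27*d^3 + 150*d^2 - 176*d - 3*y^3 + y^2*(3*d - 22) + y*(27*d^2 - 32*d - 32) + 32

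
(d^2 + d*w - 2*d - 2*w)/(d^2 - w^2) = (2 - d)/(-d + w)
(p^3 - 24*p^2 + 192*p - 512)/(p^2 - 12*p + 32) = (p^2 - 16*p + 64)/(p - 4)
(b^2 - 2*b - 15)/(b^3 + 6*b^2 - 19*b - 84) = (b - 5)/(b^2 + 3*b - 28)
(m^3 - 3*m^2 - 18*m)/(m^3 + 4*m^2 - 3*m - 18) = m*(m - 6)/(m^2 + m - 6)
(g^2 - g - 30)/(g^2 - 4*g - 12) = (g + 5)/(g + 2)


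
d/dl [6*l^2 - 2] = 12*l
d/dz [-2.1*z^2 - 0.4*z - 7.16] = -4.2*z - 0.4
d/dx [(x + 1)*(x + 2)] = 2*x + 3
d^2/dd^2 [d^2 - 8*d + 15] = 2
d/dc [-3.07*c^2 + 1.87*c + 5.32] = 1.87 - 6.14*c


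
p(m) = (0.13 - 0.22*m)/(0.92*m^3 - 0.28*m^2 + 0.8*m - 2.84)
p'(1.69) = 0.30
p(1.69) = -0.11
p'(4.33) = 0.01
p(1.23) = 0.25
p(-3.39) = -0.02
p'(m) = (0.13 - 0.22*m)*(-2.76*m^2 + 0.56*m - 0.8)/(0.92*m^3 - 0.28*m^2 + 0.8*m - 2.84)^2 - 0.22/(0.92*m^3 - 0.28*m^2 + 0.8*m - 2.84)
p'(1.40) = 13.91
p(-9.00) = -0.00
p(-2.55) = -0.03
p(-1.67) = -0.05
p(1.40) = -0.70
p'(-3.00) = -0.01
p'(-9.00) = -0.00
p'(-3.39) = -0.01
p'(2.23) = 0.05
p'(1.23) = 2.26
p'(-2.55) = -0.02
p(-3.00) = -0.02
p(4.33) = -0.01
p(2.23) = -0.05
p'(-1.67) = -0.03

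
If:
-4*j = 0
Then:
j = 0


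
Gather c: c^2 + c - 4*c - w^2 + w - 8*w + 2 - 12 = c^2 - 3*c - w^2 - 7*w - 10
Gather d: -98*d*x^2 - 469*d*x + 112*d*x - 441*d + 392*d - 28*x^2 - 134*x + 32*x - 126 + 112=d*(-98*x^2 - 357*x - 49) - 28*x^2 - 102*x - 14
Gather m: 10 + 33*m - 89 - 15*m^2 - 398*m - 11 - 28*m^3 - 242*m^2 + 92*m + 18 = -28*m^3 - 257*m^2 - 273*m - 72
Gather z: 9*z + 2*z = 11*z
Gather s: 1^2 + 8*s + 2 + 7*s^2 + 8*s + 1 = 7*s^2 + 16*s + 4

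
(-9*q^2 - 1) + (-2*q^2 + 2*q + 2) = -11*q^2 + 2*q + 1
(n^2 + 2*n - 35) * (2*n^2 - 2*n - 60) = 2*n^4 + 2*n^3 - 134*n^2 - 50*n + 2100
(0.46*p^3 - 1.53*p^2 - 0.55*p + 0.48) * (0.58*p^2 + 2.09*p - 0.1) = 0.2668*p^5 + 0.074*p^4 - 3.5627*p^3 - 0.7181*p^2 + 1.0582*p - 0.048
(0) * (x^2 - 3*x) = 0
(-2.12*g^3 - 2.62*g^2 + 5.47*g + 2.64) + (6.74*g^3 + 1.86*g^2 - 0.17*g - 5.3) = 4.62*g^3 - 0.76*g^2 + 5.3*g - 2.66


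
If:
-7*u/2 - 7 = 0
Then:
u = -2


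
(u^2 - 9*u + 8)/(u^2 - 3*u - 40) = (u - 1)/(u + 5)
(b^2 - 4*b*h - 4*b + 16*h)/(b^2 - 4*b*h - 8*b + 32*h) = (b - 4)/(b - 8)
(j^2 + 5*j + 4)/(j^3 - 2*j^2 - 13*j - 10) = (j + 4)/(j^2 - 3*j - 10)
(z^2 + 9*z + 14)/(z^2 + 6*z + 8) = (z + 7)/(z + 4)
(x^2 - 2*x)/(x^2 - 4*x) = (x - 2)/(x - 4)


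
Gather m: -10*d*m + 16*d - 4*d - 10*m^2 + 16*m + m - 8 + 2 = 12*d - 10*m^2 + m*(17 - 10*d) - 6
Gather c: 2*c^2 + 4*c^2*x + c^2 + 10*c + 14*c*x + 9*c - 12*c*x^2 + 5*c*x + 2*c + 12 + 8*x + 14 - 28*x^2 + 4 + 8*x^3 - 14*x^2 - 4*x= c^2*(4*x + 3) + c*(-12*x^2 + 19*x + 21) + 8*x^3 - 42*x^2 + 4*x + 30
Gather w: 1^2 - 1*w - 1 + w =0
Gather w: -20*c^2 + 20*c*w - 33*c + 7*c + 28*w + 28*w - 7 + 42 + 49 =-20*c^2 - 26*c + w*(20*c + 56) + 84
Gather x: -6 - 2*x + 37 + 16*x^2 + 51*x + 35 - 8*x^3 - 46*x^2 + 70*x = -8*x^3 - 30*x^2 + 119*x + 66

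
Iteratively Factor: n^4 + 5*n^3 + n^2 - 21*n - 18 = (n - 2)*(n^3 + 7*n^2 + 15*n + 9) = (n - 2)*(n + 3)*(n^2 + 4*n + 3) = (n - 2)*(n + 3)^2*(n + 1)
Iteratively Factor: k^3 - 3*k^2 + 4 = (k + 1)*(k^2 - 4*k + 4) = (k - 2)*(k + 1)*(k - 2)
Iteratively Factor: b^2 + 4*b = (b + 4)*(b)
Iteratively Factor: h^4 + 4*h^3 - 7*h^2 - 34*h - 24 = (h + 1)*(h^3 + 3*h^2 - 10*h - 24) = (h - 3)*(h + 1)*(h^2 + 6*h + 8) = (h - 3)*(h + 1)*(h + 2)*(h + 4)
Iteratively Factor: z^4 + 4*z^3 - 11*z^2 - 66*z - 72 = (z + 3)*(z^3 + z^2 - 14*z - 24) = (z + 3)^2*(z^2 - 2*z - 8) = (z - 4)*(z + 3)^2*(z + 2)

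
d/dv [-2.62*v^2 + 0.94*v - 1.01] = 0.94 - 5.24*v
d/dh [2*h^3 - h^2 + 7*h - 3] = 6*h^2 - 2*h + 7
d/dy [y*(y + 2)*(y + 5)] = 3*y^2 + 14*y + 10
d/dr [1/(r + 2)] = -1/(r + 2)^2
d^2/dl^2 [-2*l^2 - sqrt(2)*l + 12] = -4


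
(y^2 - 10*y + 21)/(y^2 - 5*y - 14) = (y - 3)/(y + 2)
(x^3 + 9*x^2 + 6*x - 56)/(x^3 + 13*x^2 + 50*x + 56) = (x - 2)/(x + 2)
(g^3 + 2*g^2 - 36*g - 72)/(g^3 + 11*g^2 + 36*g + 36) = (g - 6)/(g + 3)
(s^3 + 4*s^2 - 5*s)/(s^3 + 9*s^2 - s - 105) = s*(s - 1)/(s^2 + 4*s - 21)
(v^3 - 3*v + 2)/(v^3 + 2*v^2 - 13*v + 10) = (v^2 + v - 2)/(v^2 + 3*v - 10)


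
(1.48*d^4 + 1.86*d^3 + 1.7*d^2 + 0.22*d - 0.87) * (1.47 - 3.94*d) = -5.8312*d^5 - 5.1528*d^4 - 3.9638*d^3 + 1.6322*d^2 + 3.7512*d - 1.2789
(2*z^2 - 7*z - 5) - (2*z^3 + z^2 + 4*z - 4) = -2*z^3 + z^2 - 11*z - 1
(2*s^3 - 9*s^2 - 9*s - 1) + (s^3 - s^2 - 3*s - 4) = 3*s^3 - 10*s^2 - 12*s - 5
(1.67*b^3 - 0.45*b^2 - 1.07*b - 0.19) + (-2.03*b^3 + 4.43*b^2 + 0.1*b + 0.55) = -0.36*b^3 + 3.98*b^2 - 0.97*b + 0.36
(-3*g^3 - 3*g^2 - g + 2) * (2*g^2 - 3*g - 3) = -6*g^5 + 3*g^4 + 16*g^3 + 16*g^2 - 3*g - 6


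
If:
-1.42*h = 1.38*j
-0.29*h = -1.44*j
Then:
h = 0.00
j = 0.00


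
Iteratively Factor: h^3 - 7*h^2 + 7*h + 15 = (h + 1)*(h^2 - 8*h + 15) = (h - 5)*(h + 1)*(h - 3)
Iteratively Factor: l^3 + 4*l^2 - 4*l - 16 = (l + 4)*(l^2 - 4) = (l + 2)*(l + 4)*(l - 2)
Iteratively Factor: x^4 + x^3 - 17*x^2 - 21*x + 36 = (x - 1)*(x^3 + 2*x^2 - 15*x - 36) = (x - 1)*(x + 3)*(x^2 - x - 12) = (x - 4)*(x - 1)*(x + 3)*(x + 3)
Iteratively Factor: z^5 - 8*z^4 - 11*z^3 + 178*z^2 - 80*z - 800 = (z - 5)*(z^4 - 3*z^3 - 26*z^2 + 48*z + 160) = (z - 5)^2*(z^3 + 2*z^2 - 16*z - 32) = (z - 5)^2*(z - 4)*(z^2 + 6*z + 8) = (z - 5)^2*(z - 4)*(z + 2)*(z + 4)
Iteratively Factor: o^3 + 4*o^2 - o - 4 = (o - 1)*(o^2 + 5*o + 4) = (o - 1)*(o + 1)*(o + 4)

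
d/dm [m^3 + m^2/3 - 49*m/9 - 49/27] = 3*m^2 + 2*m/3 - 49/9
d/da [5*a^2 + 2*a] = 10*a + 2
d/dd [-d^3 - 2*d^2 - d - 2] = -3*d^2 - 4*d - 1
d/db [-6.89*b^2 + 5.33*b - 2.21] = 5.33 - 13.78*b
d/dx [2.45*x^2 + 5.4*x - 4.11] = 4.9*x + 5.4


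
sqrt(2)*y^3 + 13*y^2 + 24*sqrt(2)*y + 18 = (y + 3*sqrt(2))^2*(sqrt(2)*y + 1)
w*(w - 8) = w^2 - 8*w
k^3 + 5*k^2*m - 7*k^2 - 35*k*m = k*(k - 7)*(k + 5*m)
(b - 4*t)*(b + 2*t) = b^2 - 2*b*t - 8*t^2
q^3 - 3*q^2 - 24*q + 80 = (q - 4)^2*(q + 5)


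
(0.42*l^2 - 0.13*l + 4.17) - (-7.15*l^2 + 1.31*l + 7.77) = 7.57*l^2 - 1.44*l - 3.6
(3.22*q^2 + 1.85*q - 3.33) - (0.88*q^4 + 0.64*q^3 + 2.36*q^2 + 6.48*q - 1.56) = -0.88*q^4 - 0.64*q^3 + 0.86*q^2 - 4.63*q - 1.77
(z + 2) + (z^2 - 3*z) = z^2 - 2*z + 2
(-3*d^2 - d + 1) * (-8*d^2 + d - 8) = 24*d^4 + 5*d^3 + 15*d^2 + 9*d - 8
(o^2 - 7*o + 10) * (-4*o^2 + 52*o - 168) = -4*o^4 + 80*o^3 - 572*o^2 + 1696*o - 1680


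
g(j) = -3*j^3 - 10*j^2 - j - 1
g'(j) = -9*j^2 - 20*j - 1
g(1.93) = -61.75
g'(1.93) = -73.12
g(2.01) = -67.77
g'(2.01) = -77.56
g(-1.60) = -12.71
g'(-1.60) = 7.96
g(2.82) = -150.62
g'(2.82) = -128.97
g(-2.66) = -12.63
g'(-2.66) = -11.48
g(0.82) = -10.20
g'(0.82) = -23.45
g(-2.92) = -8.65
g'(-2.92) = -19.34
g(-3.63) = 14.36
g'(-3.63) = -46.99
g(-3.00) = -7.00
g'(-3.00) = -22.00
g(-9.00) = 1385.00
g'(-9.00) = -550.00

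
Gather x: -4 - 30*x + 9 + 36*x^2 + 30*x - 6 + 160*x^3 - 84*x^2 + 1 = 160*x^3 - 48*x^2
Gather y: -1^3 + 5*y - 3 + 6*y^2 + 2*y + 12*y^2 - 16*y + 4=18*y^2 - 9*y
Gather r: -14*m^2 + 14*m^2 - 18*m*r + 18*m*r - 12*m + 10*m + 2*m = 0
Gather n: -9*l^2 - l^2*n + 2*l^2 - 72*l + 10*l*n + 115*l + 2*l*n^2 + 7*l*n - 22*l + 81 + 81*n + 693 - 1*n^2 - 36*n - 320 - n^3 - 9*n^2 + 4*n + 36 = -7*l^2 + 21*l - n^3 + n^2*(2*l - 10) + n*(-l^2 + 17*l + 49) + 490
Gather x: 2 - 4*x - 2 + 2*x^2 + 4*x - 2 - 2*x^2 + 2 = 0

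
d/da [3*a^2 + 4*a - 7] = 6*a + 4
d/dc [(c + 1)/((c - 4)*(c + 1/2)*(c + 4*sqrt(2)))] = 2*(-2*(c - 4)*(c + 1)*(c + 4*sqrt(2)) - (c - 4)*(c + 1)*(2*c + 1) + (c - 4)*(c + 4*sqrt(2))*(2*c + 1) - (c + 1)*(c + 4*sqrt(2))*(2*c + 1))/((c - 4)^2*(c + 4*sqrt(2))^2*(2*c + 1)^2)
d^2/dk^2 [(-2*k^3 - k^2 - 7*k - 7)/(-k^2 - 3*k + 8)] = 2*(38*k^3 - 99*k^2 + 615*k + 351)/(k^6 + 9*k^5 + 3*k^4 - 117*k^3 - 24*k^2 + 576*k - 512)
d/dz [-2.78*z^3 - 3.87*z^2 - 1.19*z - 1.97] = -8.34*z^2 - 7.74*z - 1.19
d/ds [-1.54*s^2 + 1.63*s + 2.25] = 1.63 - 3.08*s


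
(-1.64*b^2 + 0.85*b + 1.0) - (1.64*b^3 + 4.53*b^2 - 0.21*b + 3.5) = -1.64*b^3 - 6.17*b^2 + 1.06*b - 2.5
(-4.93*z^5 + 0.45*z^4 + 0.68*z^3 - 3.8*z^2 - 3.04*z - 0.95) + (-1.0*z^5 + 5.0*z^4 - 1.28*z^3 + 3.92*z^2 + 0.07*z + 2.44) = -5.93*z^5 + 5.45*z^4 - 0.6*z^3 + 0.12*z^2 - 2.97*z + 1.49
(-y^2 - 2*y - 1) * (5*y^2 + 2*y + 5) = -5*y^4 - 12*y^3 - 14*y^2 - 12*y - 5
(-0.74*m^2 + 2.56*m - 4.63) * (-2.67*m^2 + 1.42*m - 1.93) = 1.9758*m^4 - 7.886*m^3 + 17.4255*m^2 - 11.5154*m + 8.9359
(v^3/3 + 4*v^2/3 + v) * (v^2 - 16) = v^5/3 + 4*v^4/3 - 13*v^3/3 - 64*v^2/3 - 16*v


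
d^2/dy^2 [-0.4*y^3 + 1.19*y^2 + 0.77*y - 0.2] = 2.38 - 2.4*y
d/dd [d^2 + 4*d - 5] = 2*d + 4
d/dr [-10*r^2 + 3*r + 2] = 3 - 20*r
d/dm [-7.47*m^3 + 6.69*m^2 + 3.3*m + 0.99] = -22.41*m^2 + 13.38*m + 3.3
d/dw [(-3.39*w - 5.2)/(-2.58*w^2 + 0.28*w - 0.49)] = (-8.7462*w^2 - 26.832*w + 3.1171)/(6.6564*w^4 - 1.4448*w^3 + 2.6068*w^2 - 0.2744*w + 0.2401)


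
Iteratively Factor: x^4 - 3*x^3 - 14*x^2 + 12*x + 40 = (x - 5)*(x^3 + 2*x^2 - 4*x - 8) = (x - 5)*(x - 2)*(x^2 + 4*x + 4) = (x - 5)*(x - 2)*(x + 2)*(x + 2)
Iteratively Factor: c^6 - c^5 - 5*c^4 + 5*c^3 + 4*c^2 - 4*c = (c - 1)*(c^5 - 5*c^3 + 4*c) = c*(c - 1)*(c^4 - 5*c^2 + 4) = c*(c - 2)*(c - 1)*(c^3 + 2*c^2 - c - 2) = c*(c - 2)*(c - 1)*(c + 2)*(c^2 - 1) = c*(c - 2)*(c - 1)^2*(c + 2)*(c + 1)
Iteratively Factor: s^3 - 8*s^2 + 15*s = (s)*(s^2 - 8*s + 15) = s*(s - 5)*(s - 3)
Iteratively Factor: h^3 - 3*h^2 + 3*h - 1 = (h - 1)*(h^2 - 2*h + 1) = (h - 1)^2*(h - 1)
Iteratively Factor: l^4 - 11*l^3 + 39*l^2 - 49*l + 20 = (l - 4)*(l^3 - 7*l^2 + 11*l - 5) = (l - 4)*(l - 1)*(l^2 - 6*l + 5) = (l - 4)*(l - 1)^2*(l - 5)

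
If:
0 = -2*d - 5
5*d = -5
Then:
No Solution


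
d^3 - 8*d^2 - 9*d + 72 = (d - 8)*(d - 3)*(d + 3)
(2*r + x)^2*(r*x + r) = 4*r^3*x + 4*r^3 + 4*r^2*x^2 + 4*r^2*x + r*x^3 + r*x^2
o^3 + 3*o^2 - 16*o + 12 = (o - 2)*(o - 1)*(o + 6)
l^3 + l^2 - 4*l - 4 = (l - 2)*(l + 1)*(l + 2)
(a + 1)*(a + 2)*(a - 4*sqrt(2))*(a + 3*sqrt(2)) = a^4 - sqrt(2)*a^3 + 3*a^3 - 22*a^2 - 3*sqrt(2)*a^2 - 72*a - 2*sqrt(2)*a - 48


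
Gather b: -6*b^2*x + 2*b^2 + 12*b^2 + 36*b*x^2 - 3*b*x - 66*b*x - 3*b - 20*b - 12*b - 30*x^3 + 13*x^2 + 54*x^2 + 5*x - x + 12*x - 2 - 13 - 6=b^2*(14 - 6*x) + b*(36*x^2 - 69*x - 35) - 30*x^3 + 67*x^2 + 16*x - 21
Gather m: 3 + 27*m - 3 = 27*m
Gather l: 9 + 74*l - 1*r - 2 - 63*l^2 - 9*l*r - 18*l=-63*l^2 + l*(56 - 9*r) - r + 7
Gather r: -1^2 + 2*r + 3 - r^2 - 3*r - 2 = -r^2 - r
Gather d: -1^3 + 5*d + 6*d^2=6*d^2 + 5*d - 1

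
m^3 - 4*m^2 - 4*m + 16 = (m - 4)*(m - 2)*(m + 2)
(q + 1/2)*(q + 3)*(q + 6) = q^3 + 19*q^2/2 + 45*q/2 + 9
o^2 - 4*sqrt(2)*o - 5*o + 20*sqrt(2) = (o - 5)*(o - 4*sqrt(2))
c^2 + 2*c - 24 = (c - 4)*(c + 6)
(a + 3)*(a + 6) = a^2 + 9*a + 18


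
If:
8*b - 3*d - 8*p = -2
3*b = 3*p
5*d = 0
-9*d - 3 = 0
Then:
No Solution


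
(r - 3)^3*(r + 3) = r^4 - 6*r^3 + 54*r - 81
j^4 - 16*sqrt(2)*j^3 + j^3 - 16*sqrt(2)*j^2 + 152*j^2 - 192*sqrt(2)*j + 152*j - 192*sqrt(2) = (j + 1)*(j - 8*sqrt(2))*(j - 6*sqrt(2))*(j - 2*sqrt(2))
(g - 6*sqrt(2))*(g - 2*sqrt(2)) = g^2 - 8*sqrt(2)*g + 24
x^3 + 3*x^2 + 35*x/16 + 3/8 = (x + 1/4)*(x + 3/4)*(x + 2)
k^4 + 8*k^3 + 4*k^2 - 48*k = k*(k - 2)*(k + 4)*(k + 6)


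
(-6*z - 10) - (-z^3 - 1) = z^3 - 6*z - 9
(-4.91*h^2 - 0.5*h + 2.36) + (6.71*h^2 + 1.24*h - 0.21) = 1.8*h^2 + 0.74*h + 2.15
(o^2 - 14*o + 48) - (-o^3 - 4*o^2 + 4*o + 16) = o^3 + 5*o^2 - 18*o + 32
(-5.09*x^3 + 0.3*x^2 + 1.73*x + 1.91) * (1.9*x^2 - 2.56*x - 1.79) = -9.671*x^5 + 13.6004*x^4 + 11.6301*x^3 - 1.3368*x^2 - 7.9863*x - 3.4189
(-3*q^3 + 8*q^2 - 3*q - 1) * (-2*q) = 6*q^4 - 16*q^3 + 6*q^2 + 2*q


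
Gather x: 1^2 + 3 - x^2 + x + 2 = -x^2 + x + 6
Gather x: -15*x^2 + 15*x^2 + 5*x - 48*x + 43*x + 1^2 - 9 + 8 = 0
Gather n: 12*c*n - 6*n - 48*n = n*(12*c - 54)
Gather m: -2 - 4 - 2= -8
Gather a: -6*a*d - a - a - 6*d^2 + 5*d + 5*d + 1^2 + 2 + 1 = a*(-6*d - 2) - 6*d^2 + 10*d + 4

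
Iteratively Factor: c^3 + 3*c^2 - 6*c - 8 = (c + 1)*(c^2 + 2*c - 8) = (c - 2)*(c + 1)*(c + 4)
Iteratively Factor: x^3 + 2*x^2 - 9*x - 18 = (x - 3)*(x^2 + 5*x + 6) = (x - 3)*(x + 3)*(x + 2)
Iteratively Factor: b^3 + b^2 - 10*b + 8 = (b - 2)*(b^2 + 3*b - 4) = (b - 2)*(b + 4)*(b - 1)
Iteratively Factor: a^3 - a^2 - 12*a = (a - 4)*(a^2 + 3*a) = (a - 4)*(a + 3)*(a)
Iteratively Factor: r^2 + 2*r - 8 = (r - 2)*(r + 4)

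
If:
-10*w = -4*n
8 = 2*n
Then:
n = 4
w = 8/5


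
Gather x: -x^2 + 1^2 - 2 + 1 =-x^2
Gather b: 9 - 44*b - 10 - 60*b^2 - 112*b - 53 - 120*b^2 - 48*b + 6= -180*b^2 - 204*b - 48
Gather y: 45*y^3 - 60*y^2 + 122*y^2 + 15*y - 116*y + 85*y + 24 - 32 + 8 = 45*y^3 + 62*y^2 - 16*y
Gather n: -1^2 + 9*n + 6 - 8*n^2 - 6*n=-8*n^2 + 3*n + 5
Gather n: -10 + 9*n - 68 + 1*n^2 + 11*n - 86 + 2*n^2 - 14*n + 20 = 3*n^2 + 6*n - 144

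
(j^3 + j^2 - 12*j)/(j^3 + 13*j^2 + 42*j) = (j^2 + j - 12)/(j^2 + 13*j + 42)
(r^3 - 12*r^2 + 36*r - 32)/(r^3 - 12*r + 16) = (r - 8)/(r + 4)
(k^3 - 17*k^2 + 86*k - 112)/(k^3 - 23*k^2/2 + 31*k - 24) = 2*(k - 7)/(2*k - 3)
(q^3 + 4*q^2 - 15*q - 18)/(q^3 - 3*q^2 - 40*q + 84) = (q^2 - 2*q - 3)/(q^2 - 9*q + 14)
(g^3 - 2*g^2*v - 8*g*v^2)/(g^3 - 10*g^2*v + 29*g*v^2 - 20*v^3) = g*(g + 2*v)/(g^2 - 6*g*v + 5*v^2)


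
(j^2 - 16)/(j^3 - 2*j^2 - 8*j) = (j + 4)/(j*(j + 2))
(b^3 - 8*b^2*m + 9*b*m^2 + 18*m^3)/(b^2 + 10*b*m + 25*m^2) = (b^3 - 8*b^2*m + 9*b*m^2 + 18*m^3)/(b^2 + 10*b*m + 25*m^2)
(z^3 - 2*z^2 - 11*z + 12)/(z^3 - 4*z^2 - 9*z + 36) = (z - 1)/(z - 3)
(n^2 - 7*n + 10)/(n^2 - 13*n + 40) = (n - 2)/(n - 8)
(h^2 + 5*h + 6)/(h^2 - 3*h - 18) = (h + 2)/(h - 6)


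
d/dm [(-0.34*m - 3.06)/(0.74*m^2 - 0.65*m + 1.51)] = (0.2516*m^2 + 4.5288*m - 2.5024)/(0.5476*m^4 - 0.962*m^3 + 2.6573*m^2 - 1.963*m + 2.2801)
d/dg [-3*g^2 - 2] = -6*g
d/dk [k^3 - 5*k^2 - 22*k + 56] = 3*k^2 - 10*k - 22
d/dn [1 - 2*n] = -2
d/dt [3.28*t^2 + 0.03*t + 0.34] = 6.56*t + 0.03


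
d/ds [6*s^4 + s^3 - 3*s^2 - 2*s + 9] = 24*s^3 + 3*s^2 - 6*s - 2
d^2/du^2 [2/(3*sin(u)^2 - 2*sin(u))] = 4*(-18*sin(u) + 9 + 25/sin(u) - 18/sin(u)^2 + 4/sin(u)^3)/(3*sin(u) - 2)^3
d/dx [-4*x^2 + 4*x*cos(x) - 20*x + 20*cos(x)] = -4*x*sin(x) - 8*x - 20*sin(x) + 4*cos(x) - 20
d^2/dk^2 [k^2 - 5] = 2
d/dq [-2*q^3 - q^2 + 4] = 2*q*(-3*q - 1)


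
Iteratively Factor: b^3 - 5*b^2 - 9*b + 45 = (b + 3)*(b^2 - 8*b + 15) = (b - 5)*(b + 3)*(b - 3)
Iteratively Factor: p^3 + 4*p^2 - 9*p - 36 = (p + 4)*(p^2 - 9) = (p + 3)*(p + 4)*(p - 3)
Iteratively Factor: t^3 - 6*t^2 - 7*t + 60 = (t - 5)*(t^2 - t - 12) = (t - 5)*(t + 3)*(t - 4)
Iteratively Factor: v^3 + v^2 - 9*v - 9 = (v - 3)*(v^2 + 4*v + 3) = (v - 3)*(v + 3)*(v + 1)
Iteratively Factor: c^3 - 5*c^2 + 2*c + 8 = (c + 1)*(c^2 - 6*c + 8) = (c - 4)*(c + 1)*(c - 2)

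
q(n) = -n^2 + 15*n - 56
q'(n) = 15 - 2*n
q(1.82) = -32.01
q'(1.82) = 11.36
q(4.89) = -6.56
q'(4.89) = 5.22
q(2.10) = -28.91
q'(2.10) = 10.80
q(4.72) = -7.48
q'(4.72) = 5.56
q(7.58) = 0.24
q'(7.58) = -0.16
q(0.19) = -53.19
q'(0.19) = 14.62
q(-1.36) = -78.25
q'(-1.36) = 17.72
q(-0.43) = -62.63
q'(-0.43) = 15.86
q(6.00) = -2.00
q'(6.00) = 3.00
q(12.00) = -20.00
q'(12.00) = -9.00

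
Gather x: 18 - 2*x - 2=16 - 2*x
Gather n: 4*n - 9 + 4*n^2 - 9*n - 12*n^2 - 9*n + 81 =-8*n^2 - 14*n + 72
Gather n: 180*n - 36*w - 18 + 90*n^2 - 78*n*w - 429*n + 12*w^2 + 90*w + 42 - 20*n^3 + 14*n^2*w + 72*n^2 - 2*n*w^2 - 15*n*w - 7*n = -20*n^3 + n^2*(14*w + 162) + n*(-2*w^2 - 93*w - 256) + 12*w^2 + 54*w + 24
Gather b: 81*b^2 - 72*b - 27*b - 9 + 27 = 81*b^2 - 99*b + 18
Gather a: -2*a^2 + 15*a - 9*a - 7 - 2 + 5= -2*a^2 + 6*a - 4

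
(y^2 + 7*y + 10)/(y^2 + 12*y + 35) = (y + 2)/(y + 7)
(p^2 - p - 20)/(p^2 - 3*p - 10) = (p + 4)/(p + 2)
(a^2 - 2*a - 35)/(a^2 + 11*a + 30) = (a - 7)/(a + 6)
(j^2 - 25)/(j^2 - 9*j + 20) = (j + 5)/(j - 4)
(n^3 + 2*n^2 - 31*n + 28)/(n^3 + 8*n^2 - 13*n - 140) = (n - 1)/(n + 5)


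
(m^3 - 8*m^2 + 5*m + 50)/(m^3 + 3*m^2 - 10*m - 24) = (m^2 - 10*m + 25)/(m^2 + m - 12)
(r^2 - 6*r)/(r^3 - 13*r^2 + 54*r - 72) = r/(r^2 - 7*r + 12)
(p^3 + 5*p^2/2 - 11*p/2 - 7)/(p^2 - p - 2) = p + 7/2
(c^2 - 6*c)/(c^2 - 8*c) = (c - 6)/(c - 8)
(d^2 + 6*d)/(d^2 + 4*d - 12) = d/(d - 2)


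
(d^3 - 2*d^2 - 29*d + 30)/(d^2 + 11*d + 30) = (d^2 - 7*d + 6)/(d + 6)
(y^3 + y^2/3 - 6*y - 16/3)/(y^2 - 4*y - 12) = (3*y^2 - 5*y - 8)/(3*(y - 6))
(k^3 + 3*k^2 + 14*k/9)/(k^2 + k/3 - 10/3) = k*(9*k^2 + 27*k + 14)/(3*(3*k^2 + k - 10))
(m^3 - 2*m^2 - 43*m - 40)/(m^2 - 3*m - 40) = m + 1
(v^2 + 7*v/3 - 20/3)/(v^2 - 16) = (v - 5/3)/(v - 4)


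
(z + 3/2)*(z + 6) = z^2 + 15*z/2 + 9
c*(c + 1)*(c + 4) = c^3 + 5*c^2 + 4*c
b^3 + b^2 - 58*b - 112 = (b - 8)*(b + 2)*(b + 7)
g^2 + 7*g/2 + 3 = (g + 3/2)*(g + 2)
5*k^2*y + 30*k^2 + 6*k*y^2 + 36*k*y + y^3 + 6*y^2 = (k + y)*(5*k + y)*(y + 6)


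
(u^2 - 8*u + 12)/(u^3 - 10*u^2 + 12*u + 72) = (u - 2)/(u^2 - 4*u - 12)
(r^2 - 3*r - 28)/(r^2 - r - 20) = (r - 7)/(r - 5)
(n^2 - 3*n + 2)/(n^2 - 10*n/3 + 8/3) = 3*(n - 1)/(3*n - 4)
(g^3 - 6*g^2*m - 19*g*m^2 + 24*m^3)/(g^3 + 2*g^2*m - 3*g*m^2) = (g - 8*m)/g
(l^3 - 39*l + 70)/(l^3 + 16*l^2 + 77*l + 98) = (l^2 - 7*l + 10)/(l^2 + 9*l + 14)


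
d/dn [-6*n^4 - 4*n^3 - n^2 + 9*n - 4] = -24*n^3 - 12*n^2 - 2*n + 9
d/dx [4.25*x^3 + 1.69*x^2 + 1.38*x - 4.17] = 12.75*x^2 + 3.38*x + 1.38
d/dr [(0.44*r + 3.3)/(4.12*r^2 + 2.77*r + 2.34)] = (1.8128*r^2 + 1.2188*r - (0.44*r + 3.3)*(8.24*r + 2.77) + 1.0296)/(4.12*r^2 + 2.77*r + 2.34)^2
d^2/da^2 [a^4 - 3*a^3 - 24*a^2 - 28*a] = 12*a^2 - 18*a - 48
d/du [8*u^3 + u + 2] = 24*u^2 + 1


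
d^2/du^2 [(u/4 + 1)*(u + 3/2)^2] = 3*u/2 + 7/2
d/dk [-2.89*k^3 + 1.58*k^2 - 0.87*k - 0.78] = -8.67*k^2 + 3.16*k - 0.87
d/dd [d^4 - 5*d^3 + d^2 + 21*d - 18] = 4*d^3 - 15*d^2 + 2*d + 21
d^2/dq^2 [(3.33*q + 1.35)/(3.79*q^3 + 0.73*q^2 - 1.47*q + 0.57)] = (286.994718*q^5 + 287.977086*q^4 + 100.414692*q^3 - 127.136628*q^2 - 34.504218*q + 10.291374)/(54.439939*q^9 + 31.457379*q^8 - 57.286608*q^7 + 0.549333999999998*q^6 + 31.681458*q^5 - 13.410216*q^4 - 3.152412*q^3 + 4.40667*q^2 - 1.432809*q + 0.185193)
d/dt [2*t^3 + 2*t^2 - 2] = 2*t*(3*t + 2)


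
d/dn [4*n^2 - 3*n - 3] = 8*n - 3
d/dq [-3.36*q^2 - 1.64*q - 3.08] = -6.72*q - 1.64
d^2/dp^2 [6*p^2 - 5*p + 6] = 12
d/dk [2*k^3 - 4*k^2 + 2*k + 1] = 6*k^2 - 8*k + 2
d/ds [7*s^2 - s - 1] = 14*s - 1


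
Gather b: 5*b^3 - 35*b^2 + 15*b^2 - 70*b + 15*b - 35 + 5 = 5*b^3 - 20*b^2 - 55*b - 30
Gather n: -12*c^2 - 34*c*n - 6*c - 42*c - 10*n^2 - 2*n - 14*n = -12*c^2 - 48*c - 10*n^2 + n*(-34*c - 16)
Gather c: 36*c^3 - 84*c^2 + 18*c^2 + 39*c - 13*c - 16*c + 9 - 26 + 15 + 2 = 36*c^3 - 66*c^2 + 10*c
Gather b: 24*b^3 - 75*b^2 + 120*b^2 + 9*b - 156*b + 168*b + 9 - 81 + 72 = 24*b^3 + 45*b^2 + 21*b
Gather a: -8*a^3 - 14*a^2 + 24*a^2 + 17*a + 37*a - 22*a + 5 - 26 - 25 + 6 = -8*a^3 + 10*a^2 + 32*a - 40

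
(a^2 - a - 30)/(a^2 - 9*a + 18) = (a + 5)/(a - 3)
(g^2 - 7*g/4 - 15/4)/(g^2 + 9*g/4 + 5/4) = (g - 3)/(g + 1)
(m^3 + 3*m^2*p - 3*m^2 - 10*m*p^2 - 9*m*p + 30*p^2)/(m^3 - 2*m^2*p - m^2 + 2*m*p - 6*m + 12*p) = (m + 5*p)/(m + 2)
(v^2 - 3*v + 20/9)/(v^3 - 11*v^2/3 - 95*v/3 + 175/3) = (v - 4/3)/(v^2 - 2*v - 35)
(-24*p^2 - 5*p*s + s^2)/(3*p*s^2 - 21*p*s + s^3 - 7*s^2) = (-8*p + s)/(s*(s - 7))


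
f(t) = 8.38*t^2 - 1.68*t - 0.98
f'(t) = 16.76*t - 1.68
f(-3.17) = 88.56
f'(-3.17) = -54.81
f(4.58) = 167.11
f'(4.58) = 75.08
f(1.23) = 9.63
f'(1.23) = 18.93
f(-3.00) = 79.48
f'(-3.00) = -51.96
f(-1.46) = 19.34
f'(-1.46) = -26.15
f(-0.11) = -0.69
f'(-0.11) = -3.52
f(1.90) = 26.08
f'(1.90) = 30.16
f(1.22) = 9.44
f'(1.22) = 18.77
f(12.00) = 1185.58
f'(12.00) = 199.44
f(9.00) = 662.68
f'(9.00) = 149.16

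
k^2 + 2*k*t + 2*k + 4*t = (k + 2)*(k + 2*t)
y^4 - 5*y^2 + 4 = (y - 2)*(y - 1)*(y + 1)*(y + 2)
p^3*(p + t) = p^4 + p^3*t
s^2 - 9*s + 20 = (s - 5)*(s - 4)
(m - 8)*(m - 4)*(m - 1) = m^3 - 13*m^2 + 44*m - 32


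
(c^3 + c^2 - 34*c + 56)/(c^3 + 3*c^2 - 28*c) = (c - 2)/c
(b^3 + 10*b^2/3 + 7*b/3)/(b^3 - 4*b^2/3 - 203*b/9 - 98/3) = 3*b*(b + 1)/(3*b^2 - 11*b - 42)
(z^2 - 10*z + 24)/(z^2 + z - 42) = (z - 4)/(z + 7)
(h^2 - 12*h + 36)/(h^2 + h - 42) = (h - 6)/(h + 7)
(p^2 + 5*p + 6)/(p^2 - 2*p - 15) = (p + 2)/(p - 5)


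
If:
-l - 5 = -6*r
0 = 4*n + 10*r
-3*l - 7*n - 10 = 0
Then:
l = 55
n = -25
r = 10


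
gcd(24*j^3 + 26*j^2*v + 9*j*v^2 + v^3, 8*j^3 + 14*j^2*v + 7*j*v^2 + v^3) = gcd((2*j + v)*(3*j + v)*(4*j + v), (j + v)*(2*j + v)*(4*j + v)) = 8*j^2 + 6*j*v + v^2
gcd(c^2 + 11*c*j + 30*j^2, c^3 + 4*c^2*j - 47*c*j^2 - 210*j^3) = c^2 + 11*c*j + 30*j^2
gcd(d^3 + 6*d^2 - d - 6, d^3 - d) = d^2 - 1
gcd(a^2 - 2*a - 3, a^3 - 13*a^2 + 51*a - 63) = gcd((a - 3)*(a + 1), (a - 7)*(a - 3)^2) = a - 3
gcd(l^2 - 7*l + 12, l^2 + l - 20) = l - 4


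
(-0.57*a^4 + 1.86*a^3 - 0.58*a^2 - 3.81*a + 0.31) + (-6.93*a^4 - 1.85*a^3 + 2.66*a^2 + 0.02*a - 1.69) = -7.5*a^4 + 0.01*a^3 + 2.08*a^2 - 3.79*a - 1.38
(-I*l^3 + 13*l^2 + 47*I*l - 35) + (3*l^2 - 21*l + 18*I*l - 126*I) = -I*l^3 + 16*l^2 - 21*l + 65*I*l - 35 - 126*I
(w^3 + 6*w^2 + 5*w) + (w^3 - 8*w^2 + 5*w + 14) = 2*w^3 - 2*w^2 + 10*w + 14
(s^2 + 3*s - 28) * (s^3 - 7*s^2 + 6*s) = s^5 - 4*s^4 - 43*s^3 + 214*s^2 - 168*s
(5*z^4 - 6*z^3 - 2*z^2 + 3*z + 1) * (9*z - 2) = 45*z^5 - 64*z^4 - 6*z^3 + 31*z^2 + 3*z - 2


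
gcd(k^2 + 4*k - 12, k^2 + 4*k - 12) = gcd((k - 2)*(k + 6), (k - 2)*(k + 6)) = k^2 + 4*k - 12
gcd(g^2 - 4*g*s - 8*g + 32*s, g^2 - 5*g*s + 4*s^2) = -g + 4*s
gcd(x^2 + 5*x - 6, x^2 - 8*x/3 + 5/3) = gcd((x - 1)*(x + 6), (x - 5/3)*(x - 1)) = x - 1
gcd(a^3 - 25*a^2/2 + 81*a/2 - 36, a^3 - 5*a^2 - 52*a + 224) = a - 8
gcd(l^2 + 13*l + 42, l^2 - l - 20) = 1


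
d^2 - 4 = (d - 2)*(d + 2)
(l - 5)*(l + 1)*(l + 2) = l^3 - 2*l^2 - 13*l - 10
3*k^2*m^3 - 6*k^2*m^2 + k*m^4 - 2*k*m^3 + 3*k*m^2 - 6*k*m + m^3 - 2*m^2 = m*(3*k + m)*(m - 2)*(k*m + 1)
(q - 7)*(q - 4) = q^2 - 11*q + 28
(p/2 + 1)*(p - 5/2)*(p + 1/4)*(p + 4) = p^4/2 + 15*p^3/8 - 49*p^2/16 - 87*p/8 - 5/2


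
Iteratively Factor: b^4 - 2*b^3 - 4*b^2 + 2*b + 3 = (b + 1)*(b^3 - 3*b^2 - b + 3) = (b - 3)*(b + 1)*(b^2 - 1) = (b - 3)*(b + 1)^2*(b - 1)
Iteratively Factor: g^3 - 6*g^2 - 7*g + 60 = (g - 5)*(g^2 - g - 12) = (g - 5)*(g - 4)*(g + 3)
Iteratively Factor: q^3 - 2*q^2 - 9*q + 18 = (q + 3)*(q^2 - 5*q + 6) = (q - 3)*(q + 3)*(q - 2)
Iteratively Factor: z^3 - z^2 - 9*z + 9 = (z + 3)*(z^2 - 4*z + 3) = (z - 3)*(z + 3)*(z - 1)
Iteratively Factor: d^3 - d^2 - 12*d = (d)*(d^2 - d - 12) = d*(d - 4)*(d + 3)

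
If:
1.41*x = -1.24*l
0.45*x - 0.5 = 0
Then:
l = -1.26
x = 1.11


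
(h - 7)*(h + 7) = h^2 - 49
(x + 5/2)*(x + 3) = x^2 + 11*x/2 + 15/2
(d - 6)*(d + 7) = d^2 + d - 42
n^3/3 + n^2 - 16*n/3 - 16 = (n/3 + 1)*(n - 4)*(n + 4)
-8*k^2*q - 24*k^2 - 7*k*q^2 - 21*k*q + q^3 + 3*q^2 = (-8*k + q)*(k + q)*(q + 3)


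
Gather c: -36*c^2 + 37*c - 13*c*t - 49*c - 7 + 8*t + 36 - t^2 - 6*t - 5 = -36*c^2 + c*(-13*t - 12) - t^2 + 2*t + 24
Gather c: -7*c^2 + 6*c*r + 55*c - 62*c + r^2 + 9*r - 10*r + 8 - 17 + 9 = -7*c^2 + c*(6*r - 7) + r^2 - r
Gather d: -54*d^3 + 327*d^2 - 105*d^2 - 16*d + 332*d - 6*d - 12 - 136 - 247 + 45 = -54*d^3 + 222*d^2 + 310*d - 350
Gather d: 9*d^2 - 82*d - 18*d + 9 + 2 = 9*d^2 - 100*d + 11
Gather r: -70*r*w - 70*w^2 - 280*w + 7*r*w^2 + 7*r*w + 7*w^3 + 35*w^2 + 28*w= r*(7*w^2 - 63*w) + 7*w^3 - 35*w^2 - 252*w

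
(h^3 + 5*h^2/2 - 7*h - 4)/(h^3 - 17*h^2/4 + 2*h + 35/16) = 8*(h^2 + 2*h - 8)/(8*h^2 - 38*h + 35)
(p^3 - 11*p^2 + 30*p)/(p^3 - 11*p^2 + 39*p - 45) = p*(p - 6)/(p^2 - 6*p + 9)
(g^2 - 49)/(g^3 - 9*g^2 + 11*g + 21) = (g + 7)/(g^2 - 2*g - 3)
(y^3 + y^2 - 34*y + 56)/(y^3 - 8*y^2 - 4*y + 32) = (y^2 + 3*y - 28)/(y^2 - 6*y - 16)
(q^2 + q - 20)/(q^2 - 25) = (q - 4)/(q - 5)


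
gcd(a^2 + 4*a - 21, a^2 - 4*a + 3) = a - 3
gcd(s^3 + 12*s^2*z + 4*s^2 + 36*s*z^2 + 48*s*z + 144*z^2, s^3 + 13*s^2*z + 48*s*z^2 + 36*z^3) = s^2 + 12*s*z + 36*z^2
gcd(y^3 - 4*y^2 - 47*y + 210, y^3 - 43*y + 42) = y^2 + y - 42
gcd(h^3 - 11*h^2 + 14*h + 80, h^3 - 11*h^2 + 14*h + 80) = h^3 - 11*h^2 + 14*h + 80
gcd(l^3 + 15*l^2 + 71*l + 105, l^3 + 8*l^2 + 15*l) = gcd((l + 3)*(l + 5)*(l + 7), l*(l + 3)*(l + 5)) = l^2 + 8*l + 15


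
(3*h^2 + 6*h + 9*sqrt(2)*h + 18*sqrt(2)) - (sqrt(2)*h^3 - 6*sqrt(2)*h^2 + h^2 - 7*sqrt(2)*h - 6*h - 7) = -sqrt(2)*h^3 + 2*h^2 + 6*sqrt(2)*h^2 + 12*h + 16*sqrt(2)*h + 7 + 18*sqrt(2)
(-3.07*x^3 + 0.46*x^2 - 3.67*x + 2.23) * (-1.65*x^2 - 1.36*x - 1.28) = 5.0655*x^5 + 3.4162*x^4 + 9.3595*x^3 + 0.7229*x^2 + 1.6648*x - 2.8544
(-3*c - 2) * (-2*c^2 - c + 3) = 6*c^3 + 7*c^2 - 7*c - 6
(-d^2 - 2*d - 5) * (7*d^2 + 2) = -7*d^4 - 14*d^3 - 37*d^2 - 4*d - 10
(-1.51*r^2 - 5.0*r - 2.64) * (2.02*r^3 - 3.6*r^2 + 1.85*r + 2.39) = -3.0502*r^5 - 4.664*r^4 + 9.8737*r^3 - 3.3549*r^2 - 16.834*r - 6.3096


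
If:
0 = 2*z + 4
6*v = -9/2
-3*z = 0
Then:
No Solution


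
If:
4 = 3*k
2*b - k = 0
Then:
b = 2/3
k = 4/3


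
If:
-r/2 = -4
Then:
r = 8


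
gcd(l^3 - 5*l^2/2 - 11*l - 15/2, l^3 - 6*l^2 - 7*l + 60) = l - 5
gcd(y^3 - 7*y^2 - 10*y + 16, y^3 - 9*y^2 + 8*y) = y^2 - 9*y + 8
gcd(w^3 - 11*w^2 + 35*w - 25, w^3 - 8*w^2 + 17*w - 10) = w^2 - 6*w + 5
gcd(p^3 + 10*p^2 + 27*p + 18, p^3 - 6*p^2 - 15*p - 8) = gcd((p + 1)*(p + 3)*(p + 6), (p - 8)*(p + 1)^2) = p + 1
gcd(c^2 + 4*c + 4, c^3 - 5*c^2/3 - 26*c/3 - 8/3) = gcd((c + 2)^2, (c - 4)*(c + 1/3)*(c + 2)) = c + 2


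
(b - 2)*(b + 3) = b^2 + b - 6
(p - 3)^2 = p^2 - 6*p + 9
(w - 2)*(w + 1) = w^2 - w - 2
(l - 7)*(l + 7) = l^2 - 49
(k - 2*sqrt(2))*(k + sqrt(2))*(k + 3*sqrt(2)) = k^3 + 2*sqrt(2)*k^2 - 10*k - 12*sqrt(2)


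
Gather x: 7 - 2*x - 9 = -2*x - 2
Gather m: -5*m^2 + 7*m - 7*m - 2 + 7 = 5 - 5*m^2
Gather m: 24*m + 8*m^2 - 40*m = 8*m^2 - 16*m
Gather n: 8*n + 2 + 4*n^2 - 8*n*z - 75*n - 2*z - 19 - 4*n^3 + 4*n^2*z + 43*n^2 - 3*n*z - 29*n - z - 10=-4*n^3 + n^2*(4*z + 47) + n*(-11*z - 96) - 3*z - 27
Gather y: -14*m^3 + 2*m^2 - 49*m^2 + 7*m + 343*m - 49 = -14*m^3 - 47*m^2 + 350*m - 49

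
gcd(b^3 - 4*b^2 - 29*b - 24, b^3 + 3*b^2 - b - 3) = b^2 + 4*b + 3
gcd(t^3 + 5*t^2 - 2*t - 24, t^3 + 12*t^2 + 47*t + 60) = t^2 + 7*t + 12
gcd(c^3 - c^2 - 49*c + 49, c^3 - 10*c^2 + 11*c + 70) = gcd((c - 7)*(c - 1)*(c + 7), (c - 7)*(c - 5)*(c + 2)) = c - 7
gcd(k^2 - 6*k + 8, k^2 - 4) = k - 2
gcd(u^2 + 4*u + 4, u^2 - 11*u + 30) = 1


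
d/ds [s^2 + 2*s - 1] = 2*s + 2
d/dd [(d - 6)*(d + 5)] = 2*d - 1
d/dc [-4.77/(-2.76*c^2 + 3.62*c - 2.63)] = (17.2674 - 26.3304*c)/(2.76*c^2 - 3.62*c + 2.63)^2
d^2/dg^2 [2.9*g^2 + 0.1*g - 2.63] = 5.80000000000000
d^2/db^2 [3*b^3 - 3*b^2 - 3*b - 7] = 18*b - 6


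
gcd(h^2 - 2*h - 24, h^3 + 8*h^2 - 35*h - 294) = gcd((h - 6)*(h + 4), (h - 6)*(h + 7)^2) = h - 6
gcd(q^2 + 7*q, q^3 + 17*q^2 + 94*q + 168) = q + 7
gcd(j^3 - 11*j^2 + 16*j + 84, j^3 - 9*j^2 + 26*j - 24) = 1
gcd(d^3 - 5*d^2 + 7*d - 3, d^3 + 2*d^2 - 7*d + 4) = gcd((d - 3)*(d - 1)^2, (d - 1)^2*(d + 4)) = d^2 - 2*d + 1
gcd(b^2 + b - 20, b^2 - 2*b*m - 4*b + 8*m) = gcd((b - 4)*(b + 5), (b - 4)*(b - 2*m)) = b - 4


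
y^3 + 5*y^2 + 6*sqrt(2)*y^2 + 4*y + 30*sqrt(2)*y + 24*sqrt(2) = (y + 1)*(y + 4)*(y + 6*sqrt(2))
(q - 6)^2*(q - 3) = q^3 - 15*q^2 + 72*q - 108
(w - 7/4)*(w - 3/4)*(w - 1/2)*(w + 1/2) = w^4 - 5*w^3/2 + 17*w^2/16 + 5*w/8 - 21/64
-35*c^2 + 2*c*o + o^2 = (-5*c + o)*(7*c + o)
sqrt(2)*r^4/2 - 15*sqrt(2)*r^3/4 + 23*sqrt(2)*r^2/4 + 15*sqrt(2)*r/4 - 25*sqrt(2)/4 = (r - 5)*(r - 5/2)*(r - 1)*(sqrt(2)*r/2 + sqrt(2)/2)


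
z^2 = z^2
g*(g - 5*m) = g^2 - 5*g*m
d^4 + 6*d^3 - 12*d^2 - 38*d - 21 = (d - 3)*(d + 1)^2*(d + 7)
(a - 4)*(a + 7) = a^2 + 3*a - 28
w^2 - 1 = (w - 1)*(w + 1)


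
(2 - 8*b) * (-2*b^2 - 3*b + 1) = 16*b^3 + 20*b^2 - 14*b + 2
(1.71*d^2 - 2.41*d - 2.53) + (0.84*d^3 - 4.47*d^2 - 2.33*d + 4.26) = 0.84*d^3 - 2.76*d^2 - 4.74*d + 1.73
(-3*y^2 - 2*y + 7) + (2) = -3*y^2 - 2*y + 9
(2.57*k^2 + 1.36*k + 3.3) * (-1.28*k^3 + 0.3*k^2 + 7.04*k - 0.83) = -3.2896*k^5 - 0.9698*k^4 + 14.2768*k^3 + 8.4313*k^2 + 22.1032*k - 2.739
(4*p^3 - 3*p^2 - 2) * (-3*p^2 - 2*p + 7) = -12*p^5 + p^4 + 34*p^3 - 15*p^2 + 4*p - 14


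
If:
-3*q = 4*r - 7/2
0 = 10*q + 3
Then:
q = -3/10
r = 11/10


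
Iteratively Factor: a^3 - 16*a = (a + 4)*(a^2 - 4*a) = a*(a + 4)*(a - 4)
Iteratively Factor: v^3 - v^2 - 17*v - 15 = (v + 1)*(v^2 - 2*v - 15) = (v - 5)*(v + 1)*(v + 3)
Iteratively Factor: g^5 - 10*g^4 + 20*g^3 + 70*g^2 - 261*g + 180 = (g - 5)*(g^4 - 5*g^3 - 5*g^2 + 45*g - 36) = (g - 5)*(g - 1)*(g^3 - 4*g^2 - 9*g + 36) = (g - 5)*(g - 1)*(g + 3)*(g^2 - 7*g + 12) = (g - 5)*(g - 4)*(g - 1)*(g + 3)*(g - 3)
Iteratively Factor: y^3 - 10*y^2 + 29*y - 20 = (y - 4)*(y^2 - 6*y + 5) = (y - 4)*(y - 1)*(y - 5)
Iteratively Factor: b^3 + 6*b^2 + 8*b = (b + 4)*(b^2 + 2*b) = (b + 2)*(b + 4)*(b)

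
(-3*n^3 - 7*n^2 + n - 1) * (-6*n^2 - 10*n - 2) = 18*n^5 + 72*n^4 + 70*n^3 + 10*n^2 + 8*n + 2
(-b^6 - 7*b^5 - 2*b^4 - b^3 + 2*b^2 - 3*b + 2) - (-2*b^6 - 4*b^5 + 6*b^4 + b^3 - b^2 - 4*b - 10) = b^6 - 3*b^5 - 8*b^4 - 2*b^3 + 3*b^2 + b + 12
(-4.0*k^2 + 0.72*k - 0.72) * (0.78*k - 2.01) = -3.12*k^3 + 8.6016*k^2 - 2.0088*k + 1.4472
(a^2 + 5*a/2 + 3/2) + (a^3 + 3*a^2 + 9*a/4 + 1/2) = a^3 + 4*a^2 + 19*a/4 + 2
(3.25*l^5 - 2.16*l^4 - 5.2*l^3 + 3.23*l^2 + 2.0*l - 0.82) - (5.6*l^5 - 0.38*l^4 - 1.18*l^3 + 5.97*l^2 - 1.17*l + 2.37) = -2.35*l^5 - 1.78*l^4 - 4.02*l^3 - 2.74*l^2 + 3.17*l - 3.19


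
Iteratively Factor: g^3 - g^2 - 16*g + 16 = (g + 4)*(g^2 - 5*g + 4) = (g - 4)*(g + 4)*(g - 1)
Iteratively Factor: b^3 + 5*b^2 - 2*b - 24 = (b + 3)*(b^2 + 2*b - 8) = (b + 3)*(b + 4)*(b - 2)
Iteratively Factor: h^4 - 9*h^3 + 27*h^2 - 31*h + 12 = (h - 3)*(h^3 - 6*h^2 + 9*h - 4) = (h - 4)*(h - 3)*(h^2 - 2*h + 1) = (h - 4)*(h - 3)*(h - 1)*(h - 1)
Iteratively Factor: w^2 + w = (w)*(w + 1)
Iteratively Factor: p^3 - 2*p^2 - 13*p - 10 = (p - 5)*(p^2 + 3*p + 2) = (p - 5)*(p + 2)*(p + 1)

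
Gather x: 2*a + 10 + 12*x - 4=2*a + 12*x + 6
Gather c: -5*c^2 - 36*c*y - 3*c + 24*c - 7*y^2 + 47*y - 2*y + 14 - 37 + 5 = -5*c^2 + c*(21 - 36*y) - 7*y^2 + 45*y - 18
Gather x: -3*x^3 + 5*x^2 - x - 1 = -3*x^3 + 5*x^2 - x - 1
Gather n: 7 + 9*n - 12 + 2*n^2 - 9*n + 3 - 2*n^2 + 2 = 0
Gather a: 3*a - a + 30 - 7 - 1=2*a + 22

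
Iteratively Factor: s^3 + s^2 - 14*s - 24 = (s + 3)*(s^2 - 2*s - 8) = (s + 2)*(s + 3)*(s - 4)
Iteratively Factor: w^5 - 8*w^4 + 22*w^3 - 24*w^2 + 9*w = (w - 1)*(w^4 - 7*w^3 + 15*w^2 - 9*w) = (w - 3)*(w - 1)*(w^3 - 4*w^2 + 3*w) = (w - 3)*(w - 1)^2*(w^2 - 3*w) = w*(w - 3)*(w - 1)^2*(w - 3)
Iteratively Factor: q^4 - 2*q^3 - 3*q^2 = (q)*(q^3 - 2*q^2 - 3*q) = q*(q + 1)*(q^2 - 3*q) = q*(q - 3)*(q + 1)*(q)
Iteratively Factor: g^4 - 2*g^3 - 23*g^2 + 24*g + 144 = (g - 4)*(g^3 + 2*g^2 - 15*g - 36) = (g - 4)*(g + 3)*(g^2 - g - 12) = (g - 4)*(g + 3)^2*(g - 4)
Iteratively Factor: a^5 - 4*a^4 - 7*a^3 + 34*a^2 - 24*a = (a - 1)*(a^4 - 3*a^3 - 10*a^2 + 24*a) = (a - 1)*(a + 3)*(a^3 - 6*a^2 + 8*a) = (a - 2)*(a - 1)*(a + 3)*(a^2 - 4*a) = a*(a - 2)*(a - 1)*(a + 3)*(a - 4)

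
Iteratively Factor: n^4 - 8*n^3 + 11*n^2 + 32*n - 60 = (n - 5)*(n^3 - 3*n^2 - 4*n + 12) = (n - 5)*(n - 2)*(n^2 - n - 6) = (n - 5)*(n - 3)*(n - 2)*(n + 2)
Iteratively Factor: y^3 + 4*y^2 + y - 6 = (y - 1)*(y^2 + 5*y + 6) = (y - 1)*(y + 3)*(y + 2)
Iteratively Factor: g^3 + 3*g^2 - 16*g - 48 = (g + 4)*(g^2 - g - 12) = (g + 3)*(g + 4)*(g - 4)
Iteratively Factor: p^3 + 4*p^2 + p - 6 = (p + 2)*(p^2 + 2*p - 3) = (p - 1)*(p + 2)*(p + 3)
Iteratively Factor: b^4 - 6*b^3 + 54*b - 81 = (b - 3)*(b^3 - 3*b^2 - 9*b + 27) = (b - 3)^2*(b^2 - 9) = (b - 3)^2*(b + 3)*(b - 3)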